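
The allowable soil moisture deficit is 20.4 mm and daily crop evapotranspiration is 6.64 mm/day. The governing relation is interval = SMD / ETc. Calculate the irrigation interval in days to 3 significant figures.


interval = 20.4 / 6.64 = 3.07 days
Therefore the irrigation interval = 3.07 days.


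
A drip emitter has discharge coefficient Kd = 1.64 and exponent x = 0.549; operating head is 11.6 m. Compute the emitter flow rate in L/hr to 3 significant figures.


Approach: apply the emitter characteristic equation, q = Kd * h^x.
q = 1.64 * 11.6^0.549 = 6.30 L/hr
Therefore the emitter flow rate = 6.30 L/hr.


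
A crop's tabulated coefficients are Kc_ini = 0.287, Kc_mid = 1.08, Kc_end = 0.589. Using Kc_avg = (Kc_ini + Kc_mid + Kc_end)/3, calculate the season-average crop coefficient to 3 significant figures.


Kc_avg = (0.287 + 1.08 + 0.589)/3 = 0.652
Therefore the season-average crop coefficient = 0.652.


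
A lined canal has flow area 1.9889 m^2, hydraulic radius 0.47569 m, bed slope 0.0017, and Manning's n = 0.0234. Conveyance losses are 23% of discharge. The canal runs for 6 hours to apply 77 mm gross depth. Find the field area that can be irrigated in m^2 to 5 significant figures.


Approach: apply Manning's equation with a conveyance and depth budget, Q = (1/n)*A*R^(2/3)*S^(1/2); Q_field = Q*(1-loss); Area = Q_field*t/(d/1000).
Step 1 — canal discharge (Manning's equation):
  Q = (1/0.0234) * 1.9889 * 0.47569^(2/3) * 0.0017^(1/2) = 2.135523 m^3/s
Step 2 — delivered flow: Q_field = 2.135523*(1 - 23/100) = 1.644353 m^3/s
Step 3 — volume delivered: V = 1.644353 * 6*3600 = 35518.02 m^3
Step 4 — area served: A = V / (depth/1000) = 35518.02 / 0.077 = 461270 m^2
Therefore the field area that can be irrigated = 461270 m^2.


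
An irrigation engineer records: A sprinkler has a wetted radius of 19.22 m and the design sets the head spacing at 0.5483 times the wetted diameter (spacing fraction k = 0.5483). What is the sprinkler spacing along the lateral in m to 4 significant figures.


Approach: apply the sprinkler spacing rule (spacing as a fraction of wetted diameter), S = k*(2*R).
S = 0.5483 * (2 * 19.22) = 21.08 m
Therefore the sprinkler spacing along the lateral = 21.08 m.


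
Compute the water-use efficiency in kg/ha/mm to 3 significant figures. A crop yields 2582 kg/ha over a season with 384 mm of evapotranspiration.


Approach: apply the water-use efficiency ratio, WUE = yield/ET.
WUE = 2582 / 384 = 6.72 kg/ha/mm
Therefore the water-use efficiency = 6.72 kg/ha/mm.


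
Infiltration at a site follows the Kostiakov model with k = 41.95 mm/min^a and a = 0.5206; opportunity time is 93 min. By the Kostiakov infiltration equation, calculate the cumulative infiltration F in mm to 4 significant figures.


Approach: apply the Kostiakov infiltration equation, F = k*t^a.
F = 41.95 * 93^0.5206 = 444.1 mm
Therefore the cumulative infiltration F = 444.1 mm.


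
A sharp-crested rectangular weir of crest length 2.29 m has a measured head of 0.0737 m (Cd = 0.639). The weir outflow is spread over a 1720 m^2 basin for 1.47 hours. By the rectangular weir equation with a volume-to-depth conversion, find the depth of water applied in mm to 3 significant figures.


Approach: apply the rectangular weir equation with a volume-to-depth conversion, Q = (2/3)*Cd*L*sqrt(2g)*H^1.5; d = Q*t/A * 1000.
Step 1 — weir discharge:
  Q = (2/3)*0.639*2.29*sqrt(2*9.81)*0.0737^1.5 = 0.086456 m^3/s
Step 2 — volume: V = 0.086456 * 1.47*3600 = 457.53 m^3
Step 3 — depth: d = V/A * 1000 = 457.53/1720 * 1000 = 266 mm
Therefore the depth of water applied = 266 mm.


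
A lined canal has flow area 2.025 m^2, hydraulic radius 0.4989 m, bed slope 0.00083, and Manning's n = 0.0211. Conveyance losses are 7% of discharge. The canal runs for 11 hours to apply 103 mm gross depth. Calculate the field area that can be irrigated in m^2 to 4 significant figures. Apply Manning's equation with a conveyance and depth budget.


Approach: apply Manning's equation with a conveyance and depth budget, Q = (1/n)*A*R^(2/3)*S^(1/2); Q_field = Q*(1-loss); Area = Q_field*t/(d/1000).
Step 1 — canal discharge (Manning's equation):
  Q = (1/0.0211) * 2.025 * 0.4989^(2/3) * 0.00083^(1/2) = 1.73923 m^3/s
Step 2 — delivered flow: Q_field = 1.73923*(1 - 7/100) = 1.61748 m^3/s
Step 3 — volume delivered: V = 1.61748 * 11*3600 = 64052.4 m^3
Step 4 — area served: A = V / (depth/1000) = 64052.4 / 0.103 = 621900 m^2
Therefore the field area that can be irrigated = 621900 m^2.


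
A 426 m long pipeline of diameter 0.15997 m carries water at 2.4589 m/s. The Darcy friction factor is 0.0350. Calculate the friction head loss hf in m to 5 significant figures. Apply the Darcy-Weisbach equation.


Approach: apply the Darcy-Weisbach equation, hf = f*(L/D)*(v^2/(2g)).
hf = 0.0350 * (426/0.15997) * (2.4589^2 / (2*9.81))
hf = 28.722 m
Therefore the friction head loss hf = 28.722 m.


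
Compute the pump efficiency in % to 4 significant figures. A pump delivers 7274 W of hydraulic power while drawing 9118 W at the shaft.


Approach: apply the efficiency ratio, eta = (P_out/P_in)*100.
eta = (7274 / 9118) * 100 = 79.78 %
Therefore the pump efficiency = 79.78 %.


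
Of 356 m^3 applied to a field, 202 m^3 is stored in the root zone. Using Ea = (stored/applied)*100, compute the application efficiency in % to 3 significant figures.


Ea = (202/356)*100 = 56.7 %
Therefore the application efficiency = 56.7 %.


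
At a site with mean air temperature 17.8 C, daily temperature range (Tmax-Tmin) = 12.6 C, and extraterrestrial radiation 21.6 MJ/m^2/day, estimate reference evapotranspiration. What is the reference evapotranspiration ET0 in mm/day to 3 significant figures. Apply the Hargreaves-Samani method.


Approach: apply the Hargreaves-Samani method, ET0 = 0.0023*(Tmean+17.8)*sqrt(Tmax-Tmin)*0.408*Ra.
ET0 = 0.0023*(17.8+17.8)*sqrt(12.6)*0.408*21.6 = 2.56 mm/day
Therefore the reference evapotranspiration ET0 = 2.56 mm/day.


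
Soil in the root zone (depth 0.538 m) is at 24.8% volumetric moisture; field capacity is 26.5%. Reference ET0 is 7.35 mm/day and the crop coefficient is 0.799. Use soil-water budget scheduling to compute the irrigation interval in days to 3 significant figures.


Approach: apply soil-water budget scheduling, SMD = (FC-theta)/100*depth*1000; ETc = ET0*Kc; interval = SMD/ETc.
Step 1 — soil moisture deficit:
  SMD = (26.5 - 24.8)/100 * 0.538 * 1000 = 9.1460 mm
Step 2 — daily crop ET (ETc = ET0*Kc):
  ETc = 7.35 * 0.799 = 5.8727 mm/day
Step 3 — irrigation interval (SMD/ETc):
  interval = 9.1460 / 5.8727 = 1.56 days
Therefore the irrigation interval = 1.56 days.


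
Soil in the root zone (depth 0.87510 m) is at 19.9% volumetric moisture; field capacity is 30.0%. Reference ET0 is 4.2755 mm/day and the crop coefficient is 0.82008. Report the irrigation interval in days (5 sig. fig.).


Approach: apply soil-water budget scheduling, SMD = (FC-theta)/100*depth*1000; ETc = ET0*Kc; interval = SMD/ETc.
Step 1 — soil moisture deficit:
  SMD = (30.0 - 19.9)/100 * 0.87510 * 1000 = 88.38510 mm
Step 2 — daily crop ET (ETc = ET0*Kc):
  ETc = 4.2755 * 0.82008 = 3.506252 mm/day
Step 3 — irrigation interval (SMD/ETc):
  interval = 88.38510 / 3.506252 = 25.208 days
Therefore the irrigation interval = 25.208 days.


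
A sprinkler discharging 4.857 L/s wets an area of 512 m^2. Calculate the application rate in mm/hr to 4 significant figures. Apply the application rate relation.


Approach: apply the application rate relation, rate = (Q/A)*3600.
rate = (4.857 / 512) * 3600 = 34.15 mm/hr
Therefore the application rate = 34.15 mm/hr.


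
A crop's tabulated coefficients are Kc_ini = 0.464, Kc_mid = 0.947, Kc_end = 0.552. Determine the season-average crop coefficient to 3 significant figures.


Approach: apply a simple seasonal average, Kc_avg = (Kc_ini + Kc_mid + Kc_end)/3.
Kc_avg = (0.464 + 0.947 + 0.552)/3 = 0.654
Therefore the season-average crop coefficient = 0.654.


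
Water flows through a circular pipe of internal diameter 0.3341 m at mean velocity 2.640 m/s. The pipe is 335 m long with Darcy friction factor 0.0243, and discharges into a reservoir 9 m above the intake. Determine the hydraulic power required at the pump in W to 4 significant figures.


Approach: apply continuity + Darcy-Weisbach + hydraulic power, Q = A*v; hf = f*(L/D)*(v^2/(2g)); H = static + hf; P = rho*g*Q*H.
Step 1 — flow rate (continuity, Q = A*v):
  A = pi*(0.3341/2)^2 = 0.0876683 m^2
  Q = 0.0876683 * 2.640 = 0.231444 m^3/s
Step 2 — friction head loss (Darcy-Weisbach):
  hf = 0.0243 * (335/0.3341) * (2.640^2 / (2*9.81))
  hf = 8.65533 m
Step 3 — total head: H = 9 + 8.65533 = 17.6553 m
Step 4 — hydraulic power (P = rho*g*Q*H):
  P = 1000 * 9.81 * 0.231444 * 17.6553 = 40090 W
Therefore the hydraulic power required at the pump = 40090 W.


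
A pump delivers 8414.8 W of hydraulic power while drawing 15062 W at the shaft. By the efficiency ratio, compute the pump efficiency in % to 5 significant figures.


Approach: apply the efficiency ratio, eta = (P_out/P_in)*100.
eta = (8414.8 / 15062) * 100 = 55.868 %
Therefore the pump efficiency = 55.868 %.


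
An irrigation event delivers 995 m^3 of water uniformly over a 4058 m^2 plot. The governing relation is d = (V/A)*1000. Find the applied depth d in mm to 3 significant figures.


d = (995 / 4058) * 1000 = 245 mm
Therefore the applied depth d = 245 mm.


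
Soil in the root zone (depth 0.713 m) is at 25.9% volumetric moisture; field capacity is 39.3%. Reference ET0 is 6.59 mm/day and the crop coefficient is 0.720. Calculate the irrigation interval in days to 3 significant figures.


Approach: apply soil-water budget scheduling, SMD = (FC-theta)/100*depth*1000; ETc = ET0*Kc; interval = SMD/ETc.
Step 1 — soil moisture deficit:
  SMD = (39.3 - 25.9)/100 * 0.713 * 1000 = 95.542 mm
Step 2 — daily crop ET (ETc = ET0*Kc):
  ETc = 6.59 * 0.720 = 4.7448 mm/day
Step 3 — irrigation interval (SMD/ETc):
  interval = 95.542 / 4.7448 = 20.1 days
Therefore the irrigation interval = 20.1 days.


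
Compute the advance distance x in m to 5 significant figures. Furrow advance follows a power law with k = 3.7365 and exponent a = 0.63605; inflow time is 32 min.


Approach: apply the power-law advance function, x = k*t^a.
x = 3.7365 * 32^0.63605 = 33.870 m
Therefore the advance distance x = 33.870 m.


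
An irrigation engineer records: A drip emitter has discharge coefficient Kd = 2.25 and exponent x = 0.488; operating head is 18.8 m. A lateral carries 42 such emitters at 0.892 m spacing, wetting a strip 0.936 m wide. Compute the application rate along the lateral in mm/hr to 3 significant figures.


Approach: apply the emitter equation with a lateral mass balance, q = Kd*h^x; Q = n*q; rate = Q/(n*spacing*width).
Step 1 — single emitter flow (q = Kd*h^x):
  q = 2.25 * 18.8^0.488 = 9.4183 L/hr
Step 2 — total lateral flow: Q = 42 * 9.4183 = 395.57 L/hr
Step 3 — wetted area: A = 42 * 0.892 * 0.936 = 35.066 m^2
Step 4 — application rate: Q/A = 395.57/35.066 = 11.3 mm/hr
Therefore the application rate along the lateral = 11.3 mm/hr.


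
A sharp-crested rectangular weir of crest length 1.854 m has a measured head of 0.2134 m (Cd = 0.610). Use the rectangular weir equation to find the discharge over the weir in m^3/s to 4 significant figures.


Approach: apply the rectangular weir equation, Q = (2/3)*Cd*L*sqrt(2g)*H^1.5.
Q = (2/3)*0.610*1.854*sqrt(2*9.81)*0.2134^1.5 = 0.3292 m^3/s
Therefore the discharge over the weir = 0.3292 m^3/s.


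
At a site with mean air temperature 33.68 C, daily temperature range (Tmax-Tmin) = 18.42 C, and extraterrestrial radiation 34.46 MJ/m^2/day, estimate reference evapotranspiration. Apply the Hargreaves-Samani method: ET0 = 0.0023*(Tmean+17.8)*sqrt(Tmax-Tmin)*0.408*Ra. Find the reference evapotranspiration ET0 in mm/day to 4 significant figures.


ET0 = 0.0023*(33.68+17.8)*sqrt(18.42)*0.408*34.46 = 7.145 mm/day
Therefore the reference evapotranspiration ET0 = 7.145 mm/day.


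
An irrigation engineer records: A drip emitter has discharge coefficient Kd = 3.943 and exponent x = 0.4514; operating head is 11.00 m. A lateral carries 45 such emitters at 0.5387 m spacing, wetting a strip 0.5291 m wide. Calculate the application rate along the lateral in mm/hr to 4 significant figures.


Approach: apply the emitter equation with a lateral mass balance, q = Kd*h^x; Q = n*q; rate = Q/(n*spacing*width).
Step 1 — single emitter flow (q = Kd*h^x):
  q = 3.943 * 11.00^0.4514 = 11.6389 L/hr
Step 2 — total lateral flow: Q = 45 * 11.6389 = 523.750 L/hr
Step 3 — wetted area: A = 45 * 0.5387 * 0.5291 = 12.8262 m^2
Step 4 — application rate: Q/A = 523.750/12.8262 = 40.83 mm/hr
Therefore the application rate along the lateral = 40.83 mm/hr.


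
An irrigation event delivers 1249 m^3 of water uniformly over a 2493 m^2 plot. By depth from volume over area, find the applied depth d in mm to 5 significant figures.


Approach: apply depth from volume over area, d = (V/A)*1000.
d = (1249 / 2493) * 1000 = 501.00 mm
Therefore the applied depth d = 501.00 mm.


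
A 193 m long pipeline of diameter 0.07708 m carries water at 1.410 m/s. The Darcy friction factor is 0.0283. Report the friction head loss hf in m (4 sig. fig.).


Approach: apply the Darcy-Weisbach equation, hf = f*(L/D)*(v^2/(2g)).
hf = 0.0283 * (193/0.07708) * (1.410^2 / (2*9.81))
hf = 7.180 m
Therefore the friction head loss hf = 7.180 m.


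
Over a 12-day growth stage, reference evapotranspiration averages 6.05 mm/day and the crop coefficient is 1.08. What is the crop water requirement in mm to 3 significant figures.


Approach: apply the crop water requirement relation, CWR = ET0 * Kc * days.
CWR = 6.05 * 1.08 * 12 = 78.4 mm
Therefore the crop water requirement = 78.4 mm.


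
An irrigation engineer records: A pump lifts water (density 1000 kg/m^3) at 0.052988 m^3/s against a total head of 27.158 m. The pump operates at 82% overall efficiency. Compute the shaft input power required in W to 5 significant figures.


Approach: apply hydraulic power then efficiency conversion, P = rho*g*Q*H; P_in = P/eta.
Step 1 — hydraulic power (P = rho*g*Q*H):
  P = 1000 * 9.81 * 0.052988 * 27.158 = 14117.06 W
Step 2 — input power: P_in = P/eta = 14117.06 / 0.82 = 17216 W
Therefore the shaft input power required = 17216 W.


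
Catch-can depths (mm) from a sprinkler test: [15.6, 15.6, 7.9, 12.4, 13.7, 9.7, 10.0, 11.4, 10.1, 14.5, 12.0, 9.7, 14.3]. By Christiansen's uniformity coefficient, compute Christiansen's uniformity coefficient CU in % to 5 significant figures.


Approach: apply Christiansen's uniformity coefficient, CU = (1 - mean_abs_deviation/mean)*100.
mean = 12.06923 mm
mean |d_i - mean| = 2.105325 mm
CU = (1 - 2.105325/12.06923)*100 = 82.556 %
Therefore Christiansen's uniformity coefficient CU = 82.556 %.


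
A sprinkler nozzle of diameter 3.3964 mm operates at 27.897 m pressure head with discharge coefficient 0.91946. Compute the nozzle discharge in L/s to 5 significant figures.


Approach: apply the orifice equation, Q = Cd*A*sqrt(2*g*h), A = pi*(d/2)^2.
A = pi*(3.3964e-3/2)^2 = 9.059986e-06 m^2
Q = 0.91946 * 9.059986e-06 * sqrt(2*9.81*27.897) * 1000 = 0.19489 L/s
Therefore the nozzle discharge = 0.19489 L/s.


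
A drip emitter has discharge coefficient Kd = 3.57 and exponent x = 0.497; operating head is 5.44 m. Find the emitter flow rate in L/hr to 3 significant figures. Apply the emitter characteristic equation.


Approach: apply the emitter characteristic equation, q = Kd * h^x.
q = 3.57 * 5.44^0.497 = 8.28 L/hr
Therefore the emitter flow rate = 8.28 L/hr.


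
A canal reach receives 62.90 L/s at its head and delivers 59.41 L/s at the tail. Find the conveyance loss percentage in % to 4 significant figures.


Approach: apply the conveyance loss ratio, loss% = ((Q_head - Q_tail)/Q_head)*100.
loss = ((62.90 - 59.41)/62.90)*100 = 5.548 %
Therefore the conveyance loss percentage = 5.548 %.


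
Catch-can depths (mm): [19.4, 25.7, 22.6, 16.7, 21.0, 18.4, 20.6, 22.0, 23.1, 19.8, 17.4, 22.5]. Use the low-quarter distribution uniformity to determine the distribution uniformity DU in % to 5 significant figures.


Approach: apply the low-quarter distribution uniformity, DU = (mean of lowest quarter of readings / overall mean)*100.
sorted lowest 3 of 12: [16.7, 17.4, 18.4] -> mean = 17.50000 mm
overall mean = 20.76667 mm
DU = (17.50000/20.76667)*100 = 84.270 %
Therefore the distribution uniformity DU = 84.270 %.


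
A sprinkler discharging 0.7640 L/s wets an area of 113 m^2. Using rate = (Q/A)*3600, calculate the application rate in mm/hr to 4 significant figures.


rate = (0.7640 / 113) * 3600 = 24.34 mm/hr
Therefore the application rate = 24.34 mm/hr.


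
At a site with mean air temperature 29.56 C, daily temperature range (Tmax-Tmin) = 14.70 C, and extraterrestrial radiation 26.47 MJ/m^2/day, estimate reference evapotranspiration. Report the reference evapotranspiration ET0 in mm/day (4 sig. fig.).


Approach: apply the Hargreaves-Samani method, ET0 = 0.0023*(Tmean+17.8)*sqrt(Tmax-Tmin)*0.408*Ra.
ET0 = 0.0023*(29.56+17.8)*sqrt(14.70)*0.408*26.47 = 4.510 mm/day
Therefore the reference evapotranspiration ET0 = 4.510 mm/day.


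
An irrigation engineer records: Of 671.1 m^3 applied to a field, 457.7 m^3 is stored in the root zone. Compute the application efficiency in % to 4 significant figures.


Approach: apply the application efficiency ratio, Ea = (stored/applied)*100.
Ea = (457.7/671.1)*100 = 68.20 %
Therefore the application efficiency = 68.20 %.


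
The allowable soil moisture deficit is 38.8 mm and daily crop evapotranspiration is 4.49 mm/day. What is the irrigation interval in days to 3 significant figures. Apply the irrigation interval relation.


Approach: apply the irrigation interval relation, interval = SMD / ETc.
interval = 38.8 / 4.49 = 8.64 days
Therefore the irrigation interval = 8.64 days.


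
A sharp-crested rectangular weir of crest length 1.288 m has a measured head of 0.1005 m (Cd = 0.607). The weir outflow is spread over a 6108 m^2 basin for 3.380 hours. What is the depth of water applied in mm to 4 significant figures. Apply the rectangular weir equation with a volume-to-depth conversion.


Approach: apply the rectangular weir equation with a volume-to-depth conversion, Q = (2/3)*Cd*L*sqrt(2g)*H^1.5; d = Q*t/A * 1000.
Step 1 — weir discharge:
  Q = (2/3)*0.607*1.288*sqrt(2*9.81)*0.1005^1.5 = 0.0735549 m^3/s
Step 2 — volume: V = 0.0735549 * 3.380*3600 = 895.017 m^3
Step 3 — depth: d = V/A * 1000 = 895.017/6108 * 1000 = 146.5 mm
Therefore the depth of water applied = 146.5 mm.


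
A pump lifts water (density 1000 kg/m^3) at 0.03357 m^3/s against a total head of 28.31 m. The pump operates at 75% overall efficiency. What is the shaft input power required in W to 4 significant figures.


Approach: apply hydraulic power then efficiency conversion, P = rho*g*Q*H; P_in = P/eta.
Step 1 — hydraulic power (P = rho*g*Q*H):
  P = 1000 * 9.81 * 0.03357 * 28.31 = 9323.10 W
Step 2 — input power: P_in = P/eta = 9323.10 / 0.75 = 12430 W
Therefore the shaft input power required = 12430 W.


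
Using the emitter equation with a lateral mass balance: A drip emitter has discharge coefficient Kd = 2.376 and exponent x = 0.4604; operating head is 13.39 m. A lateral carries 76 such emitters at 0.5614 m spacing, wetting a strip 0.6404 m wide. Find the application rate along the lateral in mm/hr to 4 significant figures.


Approach: apply the emitter equation with a lateral mass balance, q = Kd*h^x; Q = n*q; rate = Q/(n*spacing*width).
Step 1 — single emitter flow (q = Kd*h^x):
  q = 2.376 * 13.39^0.4604 = 7.84542 L/hr
Step 2 — total lateral flow: Q = 76 * 7.84542 = 596.252 L/hr
Step 3 — wetted area: A = 76 * 0.5614 * 0.6404 = 27.3236 m^2
Step 4 — application rate: Q/A = 596.252/27.3236 = 21.82 mm/hr
Therefore the application rate along the lateral = 21.82 mm/hr.


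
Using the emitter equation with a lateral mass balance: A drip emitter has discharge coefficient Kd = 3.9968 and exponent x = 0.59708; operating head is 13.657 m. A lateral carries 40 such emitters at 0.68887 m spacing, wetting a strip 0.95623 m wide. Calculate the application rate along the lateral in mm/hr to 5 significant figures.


Approach: apply the emitter equation with a lateral mass balance, q = Kd*h^x; Q = n*q; rate = Q/(n*spacing*width).
Step 1 — single emitter flow (q = Kd*h^x):
  q = 3.9968 * 13.657^0.59708 = 19.03752 L/hr
Step 2 — total lateral flow: Q = 40 * 19.03752 = 761.5008 L/hr
Step 3 — wetted area: A = 40 * 0.68887 * 0.95623 = 26.34873 m^2
Step 4 — application rate: Q/A = 761.5008/26.34873 = 28.901 mm/hr
Therefore the application rate along the lateral = 28.901 mm/hr.


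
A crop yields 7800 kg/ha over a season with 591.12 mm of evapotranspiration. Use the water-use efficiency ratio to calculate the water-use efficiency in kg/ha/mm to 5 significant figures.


Approach: apply the water-use efficiency ratio, WUE = yield/ET.
WUE = 7800 / 591.12 = 13.195 kg/ha/mm
Therefore the water-use efficiency = 13.195 kg/ha/mm.


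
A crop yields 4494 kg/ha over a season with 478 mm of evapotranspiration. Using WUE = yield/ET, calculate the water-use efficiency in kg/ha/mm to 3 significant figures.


WUE = 4494 / 478 = 9.40 kg/ha/mm
Therefore the water-use efficiency = 9.40 kg/ha/mm.


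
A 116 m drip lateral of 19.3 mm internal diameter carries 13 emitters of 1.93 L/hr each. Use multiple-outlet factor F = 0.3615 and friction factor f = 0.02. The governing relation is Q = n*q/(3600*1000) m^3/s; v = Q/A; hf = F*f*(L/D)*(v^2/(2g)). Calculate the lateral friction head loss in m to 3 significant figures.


Q = 13*1.93/(3600*1000) = 6.9694e-06 m^3/s
A = pi*(19.3e-3/2)^2 = 2.9255e-04 m^2, so v = Q/A = 0.023823 m/s
hf = 0.3615*0.02*(116/0.0193)*(0.023823^2/(2*9.81)) = 0.00126 m
Therefore the lateral friction head loss = 0.00126 m.


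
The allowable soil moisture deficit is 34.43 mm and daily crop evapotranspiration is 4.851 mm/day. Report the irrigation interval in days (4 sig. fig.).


Approach: apply the irrigation interval relation, interval = SMD / ETc.
interval = 34.43 / 4.851 = 7.098 days
Therefore the irrigation interval = 7.098 days.


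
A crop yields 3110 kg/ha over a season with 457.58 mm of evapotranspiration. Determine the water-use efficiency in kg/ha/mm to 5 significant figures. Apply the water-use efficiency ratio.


Approach: apply the water-use efficiency ratio, WUE = yield/ET.
WUE = 3110 / 457.58 = 6.7966 kg/ha/mm
Therefore the water-use efficiency = 6.7966 kg/ha/mm.


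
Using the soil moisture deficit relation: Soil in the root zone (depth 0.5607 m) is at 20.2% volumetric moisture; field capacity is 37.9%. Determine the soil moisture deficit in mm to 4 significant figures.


Approach: apply the soil moisture deficit relation, SMD = (FC - theta)/100 * depth * 1000.
SMD = (37.9 - 20.2)/100 * 0.5607 * 1000 = 99.24 mm
Therefore the soil moisture deficit = 99.24 mm.


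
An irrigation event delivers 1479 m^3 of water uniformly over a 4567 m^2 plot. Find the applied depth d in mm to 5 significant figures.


Approach: apply depth from volume over area, d = (V/A)*1000.
d = (1479 / 4567) * 1000 = 323.84 mm
Therefore the applied depth d = 323.84 mm.


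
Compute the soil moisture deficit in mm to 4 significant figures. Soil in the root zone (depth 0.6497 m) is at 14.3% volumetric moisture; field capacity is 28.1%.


Approach: apply the soil moisture deficit relation, SMD = (FC - theta)/100 * depth * 1000.
SMD = (28.1 - 14.3)/100 * 0.6497 * 1000 = 89.66 mm
Therefore the soil moisture deficit = 89.66 mm.


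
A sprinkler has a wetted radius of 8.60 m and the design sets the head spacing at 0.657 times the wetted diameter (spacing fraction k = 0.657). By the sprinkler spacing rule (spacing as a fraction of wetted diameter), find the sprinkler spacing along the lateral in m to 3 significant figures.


Approach: apply the sprinkler spacing rule (spacing as a fraction of wetted diameter), S = k*(2*R).
S = 0.657 * (2 * 8.60) = 11.3 m
Therefore the sprinkler spacing along the lateral = 11.3 m.


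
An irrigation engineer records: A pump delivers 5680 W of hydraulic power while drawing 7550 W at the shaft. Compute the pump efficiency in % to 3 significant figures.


Approach: apply the efficiency ratio, eta = (P_out/P_in)*100.
eta = (5680 / 7550) * 100 = 75.2 %
Therefore the pump efficiency = 75.2 %.


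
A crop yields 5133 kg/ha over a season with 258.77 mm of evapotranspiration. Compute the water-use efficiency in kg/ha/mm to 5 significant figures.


Approach: apply the water-use efficiency ratio, WUE = yield/ET.
WUE = 5133 / 258.77 = 19.836 kg/ha/mm
Therefore the water-use efficiency = 19.836 kg/ha/mm.


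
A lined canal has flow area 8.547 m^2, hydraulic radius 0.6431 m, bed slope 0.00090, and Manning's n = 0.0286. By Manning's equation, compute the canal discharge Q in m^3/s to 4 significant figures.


Approach: apply Manning's equation, Q = (1/n)*A*R^(2/3)*S^(1/2).
Q = (1/0.0286) * 8.547 * 0.6431^(2/3) * 0.00090^(1/2) = 6.680 m^3/s
Therefore the canal discharge Q = 6.680 m^3/s.


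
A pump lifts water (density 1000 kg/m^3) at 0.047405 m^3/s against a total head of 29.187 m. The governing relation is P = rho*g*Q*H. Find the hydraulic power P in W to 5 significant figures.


P = 1000 * 9.81 * 0.047405 * 29.187 = 13573 W
Therefore the hydraulic power P = 13573 W.


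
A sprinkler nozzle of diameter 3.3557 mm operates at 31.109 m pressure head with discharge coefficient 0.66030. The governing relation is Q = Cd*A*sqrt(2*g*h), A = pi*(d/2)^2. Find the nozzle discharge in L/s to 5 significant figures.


A = pi*(3.3557e-3/2)^2 = 8.844151e-06 m^2
Q = 0.66030 * 8.844151e-06 * sqrt(2*9.81*31.109) * 1000 = 0.14427 L/s
Therefore the nozzle discharge = 0.14427 L/s.


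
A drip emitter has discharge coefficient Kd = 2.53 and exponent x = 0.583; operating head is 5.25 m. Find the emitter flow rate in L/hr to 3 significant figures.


Approach: apply the emitter characteristic equation, q = Kd * h^x.
q = 2.53 * 5.25^0.583 = 6.65 L/hr
Therefore the emitter flow rate = 6.65 L/hr.


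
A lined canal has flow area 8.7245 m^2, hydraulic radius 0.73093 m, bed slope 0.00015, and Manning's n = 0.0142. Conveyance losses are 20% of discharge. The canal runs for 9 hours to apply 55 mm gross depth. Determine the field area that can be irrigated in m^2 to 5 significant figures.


Approach: apply Manning's equation with a conveyance and depth budget, Q = (1/n)*A*R^(2/3)*S^(1/2); Q_field = Q*(1-loss); Area = Q_field*t/(d/1000).
Step 1 — canal discharge (Manning's equation):
  Q = (1/0.0142) * 8.7245 * 0.73093^(2/3) * 0.00015^(1/2) = 6.105881 m^3/s
Step 2 — delivered flow: Q_field = 6.105881*(1 - 20/100) = 4.884705 m^3/s
Step 3 — volume delivered: V = 4.884705 * 9*3600 = 158264.4 m^3
Step 4 — area served: A = V / (depth/1000) = 158264.4 / 0.055 = 2877500 m^2
Therefore the field area that can be irrigated = 2877500 m^2.


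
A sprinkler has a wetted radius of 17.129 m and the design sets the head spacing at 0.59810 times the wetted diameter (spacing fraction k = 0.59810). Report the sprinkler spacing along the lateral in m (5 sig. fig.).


Approach: apply the sprinkler spacing rule (spacing as a fraction of wetted diameter), S = k*(2*R).
S = 0.59810 * (2 * 17.129) = 20.490 m
Therefore the sprinkler spacing along the lateral = 20.490 m.


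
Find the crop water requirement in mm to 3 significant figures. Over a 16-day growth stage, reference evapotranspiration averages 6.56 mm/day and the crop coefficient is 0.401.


Approach: apply the crop water requirement relation, CWR = ET0 * Kc * days.
CWR = 6.56 * 0.401 * 16 = 42.1 mm
Therefore the crop water requirement = 42.1 mm.


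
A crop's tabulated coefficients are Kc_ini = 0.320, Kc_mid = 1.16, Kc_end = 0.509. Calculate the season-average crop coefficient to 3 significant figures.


Approach: apply a simple seasonal average, Kc_avg = (Kc_ini + Kc_mid + Kc_end)/3.
Kc_avg = (0.320 + 1.16 + 0.509)/3 = 0.663
Therefore the season-average crop coefficient = 0.663.


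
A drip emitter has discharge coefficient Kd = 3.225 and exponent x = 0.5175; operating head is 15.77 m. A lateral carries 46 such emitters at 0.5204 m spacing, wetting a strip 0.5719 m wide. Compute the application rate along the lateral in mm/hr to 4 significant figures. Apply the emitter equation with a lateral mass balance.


Approach: apply the emitter equation with a lateral mass balance, q = Kd*h^x; Q = n*q; rate = Q/(n*spacing*width).
Step 1 — single emitter flow (q = Kd*h^x):
  q = 3.225 * 15.77^0.5175 = 13.4403 L/hr
Step 2 — total lateral flow: Q = 46 * 13.4403 = 618.252 L/hr
Step 3 — wetted area: A = 46 * 0.5204 * 0.5719 = 13.6904 m^2
Step 4 — application rate: Q/A = 618.252/13.6904 = 45.16 mm/hr
Therefore the application rate along the lateral = 45.16 mm/hr.


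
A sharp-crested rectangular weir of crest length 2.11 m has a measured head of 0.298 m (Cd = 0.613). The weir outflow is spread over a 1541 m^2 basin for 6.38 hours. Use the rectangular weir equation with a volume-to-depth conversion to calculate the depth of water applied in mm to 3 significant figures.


Approach: apply the rectangular weir equation with a volume-to-depth conversion, Q = (2/3)*Cd*L*sqrt(2g)*H^1.5; d = Q*t/A * 1000.
Step 1 — weir discharge:
  Q = (2/3)*0.613*2.11*sqrt(2*9.81)*0.298^1.5 = 0.62133 m^3/s
Step 2 — volume: V = 0.62133 * 6.38*3600 = 14271 m^3
Step 3 — depth: d = V/A * 1000 = 14271/1541 * 1000 = 9260 mm
Therefore the depth of water applied = 9260 mm.


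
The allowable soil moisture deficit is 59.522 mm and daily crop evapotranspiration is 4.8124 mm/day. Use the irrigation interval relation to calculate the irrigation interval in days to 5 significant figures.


Approach: apply the irrigation interval relation, interval = SMD / ETc.
interval = 59.522 / 4.8124 = 12.368 days
Therefore the irrigation interval = 12.368 days.


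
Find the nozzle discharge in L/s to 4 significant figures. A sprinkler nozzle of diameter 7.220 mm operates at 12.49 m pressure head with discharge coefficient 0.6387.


Approach: apply the orifice equation, Q = Cd*A*sqrt(2*g*h), A = pi*(d/2)^2.
A = pi*(7.220e-3/2)^2 = 4.09415e-05 m^2
Q = 0.6387 * 4.09415e-05 * sqrt(2*9.81*12.49) * 1000 = 0.4093 L/s
Therefore the nozzle discharge = 0.4093 L/s.


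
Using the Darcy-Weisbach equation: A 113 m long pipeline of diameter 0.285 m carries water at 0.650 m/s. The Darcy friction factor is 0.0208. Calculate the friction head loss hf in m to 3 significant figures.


Approach: apply the Darcy-Weisbach equation, hf = f*(L/D)*(v^2/(2g)).
hf = 0.0208 * (113/0.285) * (0.650^2 / (2*9.81))
hf = 0.178 m
Therefore the friction head loss hf = 0.178 m.


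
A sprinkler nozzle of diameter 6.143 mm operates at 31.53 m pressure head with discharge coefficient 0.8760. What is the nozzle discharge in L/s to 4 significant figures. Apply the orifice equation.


Approach: apply the orifice equation, Q = Cd*A*sqrt(2*g*h), A = pi*(d/2)^2.
A = pi*(6.143e-3/2)^2 = 2.96381e-05 m^2
Q = 0.8760 * 2.96381e-05 * sqrt(2*9.81*31.53) * 1000 = 0.6458 L/s
Therefore the nozzle discharge = 0.6458 L/s.


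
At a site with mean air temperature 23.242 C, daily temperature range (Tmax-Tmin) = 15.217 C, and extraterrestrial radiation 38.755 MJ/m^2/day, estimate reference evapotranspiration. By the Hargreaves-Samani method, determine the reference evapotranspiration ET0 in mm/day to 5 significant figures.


Approach: apply the Hargreaves-Samani method, ET0 = 0.0023*(Tmean+17.8)*sqrt(Tmax-Tmin)*0.408*Ra.
ET0 = 0.0023*(23.242+17.8)*sqrt(15.217)*0.408*38.755 = 5.8225 mm/day
Therefore the reference evapotranspiration ET0 = 5.8225 mm/day.


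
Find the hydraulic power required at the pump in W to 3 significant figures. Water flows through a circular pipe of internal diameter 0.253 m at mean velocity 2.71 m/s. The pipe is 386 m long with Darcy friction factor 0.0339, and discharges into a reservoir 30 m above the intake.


Approach: apply continuity + Darcy-Weisbach + hydraulic power, Q = A*v; hf = f*(L/D)*(v^2/(2g)); H = static + hf; P = rho*g*Q*H.
Step 1 — flow rate (continuity, Q = A*v):
  A = pi*(0.253/2)^2 = 0.050273 m^2
  Q = 0.050273 * 2.71 = 0.13624 m^3/s
Step 2 — friction head loss (Darcy-Weisbach):
  hf = 0.0339 * (386/0.253) * (2.71^2 / (2*9.81))
  hf = 19.360 m
Step 3 — total head: H = 30 + 19.360 = 49.360 m
Step 4 — hydraulic power (P = rho*g*Q*H):
  P = 1000 * 9.81 * 0.13624 * 49.360 = 66000 W
Therefore the hydraulic power required at the pump = 66000 W.


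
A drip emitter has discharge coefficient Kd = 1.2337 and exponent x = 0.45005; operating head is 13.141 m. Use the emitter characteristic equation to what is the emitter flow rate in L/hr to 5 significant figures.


Approach: apply the emitter characteristic equation, q = Kd * h^x.
q = 1.2337 * 13.141^0.45005 = 3.9323 L/hr
Therefore the emitter flow rate = 3.9323 L/hr.


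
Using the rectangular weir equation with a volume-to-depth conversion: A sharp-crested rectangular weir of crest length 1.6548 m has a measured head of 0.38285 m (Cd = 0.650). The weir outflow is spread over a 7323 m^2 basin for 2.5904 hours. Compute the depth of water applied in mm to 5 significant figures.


Approach: apply the rectangular weir equation with a volume-to-depth conversion, Q = (2/3)*Cd*L*sqrt(2g)*H^1.5; d = Q*t/A * 1000.
Step 1 — weir discharge:
  Q = (2/3)*0.650*1.6548*sqrt(2*9.81)*0.38285^1.5 = 0.7524196 m^3/s
Step 2 — volume: V = 0.7524196 * 2.5904*3600 = 7016.644 m^3
Step 3 — depth: d = V/A * 1000 = 7016.644/7323 * 1000 = 958.17 mm
Therefore the depth of water applied = 958.17 mm.


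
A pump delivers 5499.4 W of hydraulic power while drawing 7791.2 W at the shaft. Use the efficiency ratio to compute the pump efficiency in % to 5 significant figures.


Approach: apply the efficiency ratio, eta = (P_out/P_in)*100.
eta = (5499.4 / 7791.2) * 100 = 70.585 %
Therefore the pump efficiency = 70.585 %.


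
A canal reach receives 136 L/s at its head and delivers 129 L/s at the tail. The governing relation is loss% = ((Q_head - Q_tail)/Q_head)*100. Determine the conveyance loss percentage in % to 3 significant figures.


loss = ((136 - 129)/136)*100 = 5.15 %
Therefore the conveyance loss percentage = 5.15 %.


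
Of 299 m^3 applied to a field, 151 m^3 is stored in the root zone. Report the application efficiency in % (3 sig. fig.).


Approach: apply the application efficiency ratio, Ea = (stored/applied)*100.
Ea = (151/299)*100 = 50.5 %
Therefore the application efficiency = 50.5 %.


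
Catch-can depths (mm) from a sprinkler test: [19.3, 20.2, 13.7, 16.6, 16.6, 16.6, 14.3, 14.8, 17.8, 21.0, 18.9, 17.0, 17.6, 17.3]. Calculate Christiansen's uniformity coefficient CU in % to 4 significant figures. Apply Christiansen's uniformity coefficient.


Approach: apply Christiansen's uniformity coefficient, CU = (1 - mean_abs_deviation/mean)*100.
mean = 17.2643 mm
mean |d_i - mean| = 1.60714 mm
CU = (1 - 1.60714/17.2643)*100 = 90.69 %
Therefore Christiansen's uniformity coefficient CU = 90.69 %.


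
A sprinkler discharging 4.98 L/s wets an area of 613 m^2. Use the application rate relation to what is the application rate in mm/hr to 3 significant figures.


Approach: apply the application rate relation, rate = (Q/A)*3600.
rate = (4.98 / 613) * 3600 = 29.2 mm/hr
Therefore the application rate = 29.2 mm/hr.


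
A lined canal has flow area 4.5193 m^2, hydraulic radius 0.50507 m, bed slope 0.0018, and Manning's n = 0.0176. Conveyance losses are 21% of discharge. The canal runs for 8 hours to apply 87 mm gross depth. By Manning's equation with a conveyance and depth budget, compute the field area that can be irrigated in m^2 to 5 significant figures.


Approach: apply Manning's equation with a conveyance and depth budget, Q = (1/n)*A*R^(2/3)*S^(1/2); Q_field = Q*(1-loss); Area = Q_field*t/(d/1000).
Step 1 — canal discharge (Manning's equation):
  Q = (1/0.0176) * 4.5193 * 0.50507^(2/3) * 0.0018^(1/2) = 6.909222 m^3/s
Step 2 — delivered flow: Q_field = 6.909222*(1 - 21/100) = 5.458285 m^3/s
Step 3 — volume delivered: V = 5.458285 * 8*3600 = 157198.6 m^3
Step 4 — area served: A = V / (depth/1000) = 157198.6 / 0.087 = 1806900 m^2
Therefore the field area that can be irrigated = 1806900 m^2.


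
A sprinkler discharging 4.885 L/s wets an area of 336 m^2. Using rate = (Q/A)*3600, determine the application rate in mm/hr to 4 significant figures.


rate = (4.885 / 336) * 3600 = 52.34 mm/hr
Therefore the application rate = 52.34 mm/hr.


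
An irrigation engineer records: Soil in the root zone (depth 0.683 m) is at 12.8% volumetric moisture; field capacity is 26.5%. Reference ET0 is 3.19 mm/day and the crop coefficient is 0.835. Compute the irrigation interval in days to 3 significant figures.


Approach: apply soil-water budget scheduling, SMD = (FC-theta)/100*depth*1000; ETc = ET0*Kc; interval = SMD/ETc.
Step 1 — soil moisture deficit:
  SMD = (26.5 - 12.8)/100 * 0.683 * 1000 = 93.571 mm
Step 2 — daily crop ET (ETc = ET0*Kc):
  ETc = 3.19 * 0.835 = 2.6636 mm/day
Step 3 — irrigation interval (SMD/ETc):
  interval = 93.571 / 2.6636 = 35.1 days
Therefore the irrigation interval = 35.1 days.


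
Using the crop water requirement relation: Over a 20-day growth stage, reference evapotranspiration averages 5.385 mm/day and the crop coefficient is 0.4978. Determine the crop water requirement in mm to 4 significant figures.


Approach: apply the crop water requirement relation, CWR = ET0 * Kc * days.
CWR = 5.385 * 0.4978 * 20 = 53.61 mm
Therefore the crop water requirement = 53.61 mm.


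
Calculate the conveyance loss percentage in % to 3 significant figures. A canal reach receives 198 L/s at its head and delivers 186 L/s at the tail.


Approach: apply the conveyance loss ratio, loss% = ((Q_head - Q_tail)/Q_head)*100.
loss = ((198 - 186)/198)*100 = 6.06 %
Therefore the conveyance loss percentage = 6.06 %.


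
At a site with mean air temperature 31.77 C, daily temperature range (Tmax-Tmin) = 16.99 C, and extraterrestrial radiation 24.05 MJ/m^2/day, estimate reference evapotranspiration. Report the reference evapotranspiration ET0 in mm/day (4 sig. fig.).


Approach: apply the Hargreaves-Samani method, ET0 = 0.0023*(Tmean+17.8)*sqrt(Tmax-Tmin)*0.408*Ra.
ET0 = 0.0023*(31.77+17.8)*sqrt(16.99)*0.408*24.05 = 4.611 mm/day
Therefore the reference evapotranspiration ET0 = 4.611 mm/day.


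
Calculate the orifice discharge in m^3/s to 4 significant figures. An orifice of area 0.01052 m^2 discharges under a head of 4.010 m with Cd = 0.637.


Approach: apply the orifice equation, Q = Cd*A*sqrt(2*g*h).
Q = 0.637 * 0.01052 * sqrt(2*9.81*4.010) = 0.05944 m^3/s
Therefore the orifice discharge = 0.05944 m^3/s.


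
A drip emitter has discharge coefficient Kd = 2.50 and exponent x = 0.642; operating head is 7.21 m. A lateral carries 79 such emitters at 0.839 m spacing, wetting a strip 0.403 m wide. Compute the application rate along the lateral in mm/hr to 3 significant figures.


Approach: apply the emitter equation with a lateral mass balance, q = Kd*h^x; Q = n*q; rate = Q/(n*spacing*width).
Step 1 — single emitter flow (q = Kd*h^x):
  q = 2.50 * 7.21^0.642 = 8.8866 L/hr
Step 2 — total lateral flow: Q = 79 * 8.8866 = 702.04 L/hr
Step 3 — wetted area: A = 79 * 0.839 * 0.403 = 26.711 m^2
Step 4 — application rate: Q/A = 702.04/26.711 = 26.3 mm/hr
Therefore the application rate along the lateral = 26.3 mm/hr.


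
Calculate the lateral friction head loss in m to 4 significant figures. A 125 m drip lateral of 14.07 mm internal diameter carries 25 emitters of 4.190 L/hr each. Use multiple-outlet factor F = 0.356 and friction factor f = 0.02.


Approach: apply Darcy-Weisbach with the multiple-outlet F-factor, Q = n*q/(3600*1000) m^3/s; v = Q/A; hf = F*f*(L/D)*(v^2/(2g)).
Q = 25*4.190/(3600*1000) = 2.90972e-05 m^3/s
A = pi*(14.07e-3/2)^2 = 1.55481e-04 m^2, so v = Q/A = 0.187143 m/s
hf = 0.356*0.02*(125/0.01407)*(0.187143^2/(2*9.81)) = 0.1129 m
Therefore the lateral friction head loss = 0.1129 m.
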